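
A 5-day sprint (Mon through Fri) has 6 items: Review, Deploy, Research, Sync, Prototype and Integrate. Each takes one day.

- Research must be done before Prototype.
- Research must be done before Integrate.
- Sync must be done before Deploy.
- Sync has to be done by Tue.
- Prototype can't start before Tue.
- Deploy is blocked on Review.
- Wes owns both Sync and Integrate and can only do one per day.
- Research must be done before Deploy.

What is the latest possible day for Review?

Downstream work caps Review at Thu.
Review at Thu is achievable: Review=Thu, Prototype=Tue, Sync=Mon, Research=Mon, Integrate=Tue, Deploy=Fri.

Thu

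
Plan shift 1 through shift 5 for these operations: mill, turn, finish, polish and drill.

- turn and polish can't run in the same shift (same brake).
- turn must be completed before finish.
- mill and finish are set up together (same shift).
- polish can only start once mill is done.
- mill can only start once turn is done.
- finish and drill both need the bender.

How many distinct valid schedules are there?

40

Splitting on mill: it can be shift 2 (12), shift 3 (16), shift 4 (12). Listing each branch's schedules as (turn, finish, polish, drill) by shift number:
mill=shift 2: (1,2,3,1) (1,2,3,3) (1,2,3,4) (1,2,3,5) (1,2,4,1) (1,2,4,3) (1,2,4,4) (1,2,4,5) (1,2,5,1) (1,2,5,3) (1,2,5,4) (1,2,5,5) — 12.
mill=shift 3: (1,3,4,1) (1,3,4,2) (1,3,4,4) (1,3,4,5) (1,3,5,1) (1,3,5,2) (1,3,5,4) (1,3,5,5) (2,3,4,1) (2,3,4,2) (2,3,4,4) (2,3,4,5) (2,3,5,1) (2,3,5,2) (2,3,5,4) (2,3,5,5) — 16.
mill=shift 4: (1,4,5,1) (1,4,5,2) (1,4,5,3) (1,4,5,5) (2,4,5,1) (2,4,5,2) (2,4,5,3) (2,4,5,5) (3,4,5,1) (3,4,5,2) (3,4,5,3) (3,4,5,5) — 12.
Summing: 12 + 16 + 12 = 40.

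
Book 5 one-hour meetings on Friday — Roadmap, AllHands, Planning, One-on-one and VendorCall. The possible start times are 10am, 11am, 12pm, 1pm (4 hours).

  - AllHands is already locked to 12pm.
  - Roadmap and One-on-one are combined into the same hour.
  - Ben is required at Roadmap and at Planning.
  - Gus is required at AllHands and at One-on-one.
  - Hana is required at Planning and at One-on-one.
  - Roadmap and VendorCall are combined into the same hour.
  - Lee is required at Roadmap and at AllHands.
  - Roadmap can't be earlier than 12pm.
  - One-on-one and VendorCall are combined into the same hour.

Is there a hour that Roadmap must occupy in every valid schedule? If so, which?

Roadmap's window is 12pm–1pm.
AllHands is fixed at 12pm, and Roadmap can't share a hour with AllHands.
So Roadmap must be 1pm.

1pm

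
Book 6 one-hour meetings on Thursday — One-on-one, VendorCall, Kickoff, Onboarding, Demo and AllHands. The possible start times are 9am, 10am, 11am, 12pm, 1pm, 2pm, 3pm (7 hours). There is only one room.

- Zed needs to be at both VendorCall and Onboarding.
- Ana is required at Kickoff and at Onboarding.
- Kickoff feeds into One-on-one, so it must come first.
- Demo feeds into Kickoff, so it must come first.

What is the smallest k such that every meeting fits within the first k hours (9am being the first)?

6 hours

The precedence chain requires at least 3 distinct hours.
With at most 1 per hour and 6 meetings, at least 6 hours are needed.
6 works (last occupied hour: 2pm): for example AllHands -> 2pm; VendorCall -> 12pm; Demo -> 9am; Kickoff -> 10am; One-on-one -> 11am; Onboarding -> 1pm.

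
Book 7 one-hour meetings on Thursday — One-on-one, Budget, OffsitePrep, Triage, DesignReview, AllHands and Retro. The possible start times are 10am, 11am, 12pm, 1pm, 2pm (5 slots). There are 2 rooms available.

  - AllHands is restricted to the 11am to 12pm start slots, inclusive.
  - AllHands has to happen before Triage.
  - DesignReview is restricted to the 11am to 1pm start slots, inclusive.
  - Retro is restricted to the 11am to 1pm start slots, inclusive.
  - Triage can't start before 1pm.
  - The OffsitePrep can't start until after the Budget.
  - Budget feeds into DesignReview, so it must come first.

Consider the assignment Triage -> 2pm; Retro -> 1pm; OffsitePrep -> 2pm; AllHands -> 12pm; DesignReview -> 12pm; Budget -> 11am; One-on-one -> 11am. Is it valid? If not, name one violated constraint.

Yes, all constraints hold

The OffsitePrep can't start until after the Budget — holds.
AllHands is restricted to the 11am to 12pm start slots, inclusive — holds.
Triage can't start before 1pm — holds.
AllHands has to happen before Triage — holds.
DesignReview is restricted to the 11am to 1pm start slots, inclusive — holds.
There are 2 rooms available — holds.
Budget feeds into DesignReview, so it must come first — holds.
Retro is restricted to the 11am to 1pm start slots, inclusive — holds.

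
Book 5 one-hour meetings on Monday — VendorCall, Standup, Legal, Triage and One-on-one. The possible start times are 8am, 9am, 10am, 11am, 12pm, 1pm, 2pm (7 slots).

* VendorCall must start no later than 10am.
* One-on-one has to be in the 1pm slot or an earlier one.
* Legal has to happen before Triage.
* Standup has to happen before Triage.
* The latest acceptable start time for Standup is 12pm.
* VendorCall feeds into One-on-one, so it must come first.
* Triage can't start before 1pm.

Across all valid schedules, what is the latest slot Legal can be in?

1pm

Downstream work caps Legal at 1pm.
Legal at 1pm is achievable: One-on-one in 9am; Legal in 1pm; VendorCall in 8am; Triage in 2pm; Standup in 8am.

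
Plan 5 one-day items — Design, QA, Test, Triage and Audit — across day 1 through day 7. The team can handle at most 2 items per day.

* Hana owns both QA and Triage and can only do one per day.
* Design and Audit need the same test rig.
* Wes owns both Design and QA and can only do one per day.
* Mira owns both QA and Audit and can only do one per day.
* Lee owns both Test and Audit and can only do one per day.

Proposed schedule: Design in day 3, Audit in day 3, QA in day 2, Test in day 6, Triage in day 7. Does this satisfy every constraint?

The team can handle at most 2 items per day — holds.
Design and Audit need the same test rig — violated.
Lee owns both Test and Audit and can only do one per day — holds.
Mira owns both QA and Audit and can only do one per day — holds.
Hana owns both QA and Triage and can only do one per day — holds.
Wes owns both Design and QA and can only do one per day — holds.

Invalid. Design and Audit need the same test rig.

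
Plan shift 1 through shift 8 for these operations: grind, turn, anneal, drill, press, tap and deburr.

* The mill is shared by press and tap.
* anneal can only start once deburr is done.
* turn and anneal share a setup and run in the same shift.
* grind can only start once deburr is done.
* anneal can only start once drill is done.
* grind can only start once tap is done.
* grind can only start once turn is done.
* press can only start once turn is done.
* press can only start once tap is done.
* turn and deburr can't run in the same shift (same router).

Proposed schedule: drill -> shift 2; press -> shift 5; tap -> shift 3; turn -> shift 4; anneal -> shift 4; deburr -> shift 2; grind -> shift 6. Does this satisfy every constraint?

turn and deburr can't run in the same shift (same router) — holds.
The mill is shared by press and tap — holds.
grind can only start once deburr is done — holds.
anneal can only start once deburr is done — holds.
press can only start once tap is done — holds.
press can only start once turn is done — holds.
grind can only start once tap is done — holds.
anneal can only start once drill is done — holds.
grind can only start once turn is done — holds.
turn and anneal share a setup and run in the same shift — holds.

Valid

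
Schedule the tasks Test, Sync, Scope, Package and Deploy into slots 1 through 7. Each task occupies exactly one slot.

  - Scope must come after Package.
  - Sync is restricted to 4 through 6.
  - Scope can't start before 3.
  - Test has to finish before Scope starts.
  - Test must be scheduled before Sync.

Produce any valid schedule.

Package -> 1, Test -> 1, Deploy -> 1, Sync -> 4, Scope -> 3

Checking: Test(1) before Scope(3); Test(1) before Sync(4); Package(1) before Scope(3); Scope=3 in [3,7]; Sync=4 in [4,6].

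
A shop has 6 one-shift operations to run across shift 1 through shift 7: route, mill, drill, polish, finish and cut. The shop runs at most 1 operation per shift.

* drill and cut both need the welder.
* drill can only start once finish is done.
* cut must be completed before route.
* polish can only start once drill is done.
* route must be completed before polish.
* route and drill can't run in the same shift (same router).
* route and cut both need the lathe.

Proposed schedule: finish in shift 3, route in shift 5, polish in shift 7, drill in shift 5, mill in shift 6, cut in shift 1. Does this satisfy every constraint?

No — it violates: route and drill can't run in the same shift (same router)

route and drill can't run in the same shift (same router) — violated.
polish can only start once drill is done — holds.
The shop runs at most 1 operation per shift — violated.
cut must be completed before route — holds.
drill can only start once finish is done — holds.
route and cut both need the lathe — holds.
route must be completed before polish — holds.
drill and cut both need the welder — holds.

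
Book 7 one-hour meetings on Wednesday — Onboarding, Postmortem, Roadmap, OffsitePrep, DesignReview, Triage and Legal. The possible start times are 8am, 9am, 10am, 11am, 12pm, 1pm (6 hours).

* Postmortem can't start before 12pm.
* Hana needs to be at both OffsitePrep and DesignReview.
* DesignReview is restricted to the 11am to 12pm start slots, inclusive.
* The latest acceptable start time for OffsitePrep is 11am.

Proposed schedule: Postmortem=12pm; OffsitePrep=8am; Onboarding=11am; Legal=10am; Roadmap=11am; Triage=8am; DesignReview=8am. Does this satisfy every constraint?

Postmortem can't start before 12pm — holds.
DesignReview is restricted to the 11am to 12pm start slots, inclusive — violated.
The latest acceptable start time for OffsitePrep is 11am — holds.
Hana needs to be at both OffsitePrep and DesignReview — violated.

No. Hana needs to be at both OffsitePrep and DesignReview is not satisfied.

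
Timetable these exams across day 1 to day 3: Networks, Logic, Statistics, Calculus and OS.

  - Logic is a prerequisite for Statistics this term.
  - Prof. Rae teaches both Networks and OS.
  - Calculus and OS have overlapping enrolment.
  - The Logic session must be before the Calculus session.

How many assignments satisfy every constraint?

20

Splitting on Networks: it can be day 1 (5), day 2 (7), day 3 (8). Listing each branch's schedules as (Logic, Statistics, Calculus, OS) by day number:
Networks=day 1: (1,2,2,3) (1,2,3,2) (1,3,2,3) (1,3,3,2) (2,3,3,2) — 5.
Networks=day 2: (1,2,2,1) (1,2,2,3) (1,2,3,1) (1,3,2,1) (1,3,2,3) (1,3,3,1) (2,3,3,1) — 7.
Networks=day 3: (1,2,2,1) (1,2,3,1) (1,2,3,2) (1,3,2,1) (1,3,3,1) (1,3,3,2) (2,3,3,1) (2,3,3,2) — 8.
Summing: 5 + 7 + 8 = 20.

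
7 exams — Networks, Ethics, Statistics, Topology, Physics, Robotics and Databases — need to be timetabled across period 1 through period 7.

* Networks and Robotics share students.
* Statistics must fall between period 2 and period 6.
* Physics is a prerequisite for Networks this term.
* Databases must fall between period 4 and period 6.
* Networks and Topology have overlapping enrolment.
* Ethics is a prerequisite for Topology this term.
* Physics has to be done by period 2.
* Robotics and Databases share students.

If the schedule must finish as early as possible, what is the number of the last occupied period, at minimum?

The precedence chain requires at least 2 distinct periods.
Databases can't be placed before period 4, so the schedule must run through at least period 4.
4 works (last occupied period: period 4): for example Statistics in period 2; Physics in period 1; Topology in period 3; Robotics in period 1; Databases in period 4; Ethics in period 1; Networks in period 2.

4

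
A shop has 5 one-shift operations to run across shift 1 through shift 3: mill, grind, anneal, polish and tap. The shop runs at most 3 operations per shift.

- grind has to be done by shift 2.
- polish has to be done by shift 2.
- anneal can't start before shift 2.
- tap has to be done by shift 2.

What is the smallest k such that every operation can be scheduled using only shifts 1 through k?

With at most 3 per shift and 5 operations, at least 2 shifts are needed.
anneal can't be placed before shift 2, so the schedule must run through at least shift 2.
2 works (last occupied shift: shift 2): for example mill -> shift 1; anneal -> shift 2; grind -> shift 1; polish -> shift 1; tap -> shift 2.

2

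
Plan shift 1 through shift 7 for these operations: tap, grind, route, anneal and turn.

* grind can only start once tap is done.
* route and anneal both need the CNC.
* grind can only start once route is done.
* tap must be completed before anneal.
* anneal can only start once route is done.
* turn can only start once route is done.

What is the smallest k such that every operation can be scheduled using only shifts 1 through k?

2 shifts

The precedence chain requires at least 2 distinct shifts.
2 works (last occupied shift: shift 2): for example anneal in shift 2; turn in shift 2; route in shift 1; tap in shift 1; grind in shift 2.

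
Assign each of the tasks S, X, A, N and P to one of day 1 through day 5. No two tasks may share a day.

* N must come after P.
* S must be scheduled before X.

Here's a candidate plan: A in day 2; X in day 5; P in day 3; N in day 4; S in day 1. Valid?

No two tasks may share a day — holds.
N must come after P — holds.
S must be scheduled before X — holds.

Yes, all constraints hold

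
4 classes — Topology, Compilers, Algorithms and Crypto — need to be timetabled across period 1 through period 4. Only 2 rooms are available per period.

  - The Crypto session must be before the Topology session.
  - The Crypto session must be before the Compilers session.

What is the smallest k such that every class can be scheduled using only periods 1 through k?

2

The precedence chain requires at least 2 distinct periods.
With at most 2 per period and 4 classes, at least 2 periods are needed.
2 works (last occupied period: period 2): for example Crypto=period 1; Topology=period 2; Compilers=period 2; Algorithms=period 1.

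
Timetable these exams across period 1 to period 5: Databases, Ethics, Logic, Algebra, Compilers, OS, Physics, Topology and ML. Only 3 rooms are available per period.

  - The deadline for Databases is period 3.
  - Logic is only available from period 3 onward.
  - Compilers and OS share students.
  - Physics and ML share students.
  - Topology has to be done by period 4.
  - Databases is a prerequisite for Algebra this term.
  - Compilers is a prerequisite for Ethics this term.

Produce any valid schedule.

Databases in period 1; ML in period 4; Ethics in period 2; Physics in period 3; Topology in period 1; OS in period 2; Compilers in period 1; Algebra in period 2; Logic in period 3

Checking: Compilers(period 1) before Ethics(period 2); Databases(period 1) before Algebra(period 2); Physics(period 3) != ML(period 4); Compilers(period 1) != OS(period 2); Databases=period 1 in [period 1,period 3]; Logic=period 3 in [period 3,period 5]; Topology=period 1 in [period 1,period 4]; max 3 per period (cap 3).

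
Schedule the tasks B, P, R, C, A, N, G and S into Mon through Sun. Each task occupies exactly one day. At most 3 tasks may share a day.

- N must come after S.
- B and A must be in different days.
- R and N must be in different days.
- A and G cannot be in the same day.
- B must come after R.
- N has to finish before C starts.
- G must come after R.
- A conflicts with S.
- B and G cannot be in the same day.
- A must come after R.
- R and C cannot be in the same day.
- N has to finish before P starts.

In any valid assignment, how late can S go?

Fri

Downstream work caps S at Fri.
S at Fri is achievable: N in Sat; B in Tue; S in Fri; R in Mon; P in Sun; C in Sun; G in Thu; A in Wed.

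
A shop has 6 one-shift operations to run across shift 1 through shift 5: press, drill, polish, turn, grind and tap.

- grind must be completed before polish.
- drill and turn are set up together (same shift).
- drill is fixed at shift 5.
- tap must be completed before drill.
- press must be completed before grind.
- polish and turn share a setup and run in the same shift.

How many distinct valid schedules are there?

24

Splitting on press: it can be shift 1 (12), shift 2 (8), shift 3 (4). Listing each branch's schedules as (drill, polish, turn, grind, tap) by shift number:
press=shift 1: (5,5,5,2,1) (5,5,5,2,2) (5,5,5,2,3) (5,5,5,2,4) (5,5,5,3,1) (5,5,5,3,2) (5,5,5,3,3) (5,5,5,3,4) (5,5,5,4,1) (5,5,5,4,2) (5,5,5,4,3) (5,5,5,4,4) — 12.
press=shift 2: (5,5,5,3,1) (5,5,5,3,2) (5,5,5,3,3) (5,5,5,3,4) (5,5,5,4,1) (5,5,5,4,2) (5,5,5,4,3) (5,5,5,4,4) — 8.
press=shift 3: (5,5,5,4,1) (5,5,5,4,2) (5,5,5,4,3) (5,5,5,4,4) — 4.
Summing: 12 + 8 + 4 = 24.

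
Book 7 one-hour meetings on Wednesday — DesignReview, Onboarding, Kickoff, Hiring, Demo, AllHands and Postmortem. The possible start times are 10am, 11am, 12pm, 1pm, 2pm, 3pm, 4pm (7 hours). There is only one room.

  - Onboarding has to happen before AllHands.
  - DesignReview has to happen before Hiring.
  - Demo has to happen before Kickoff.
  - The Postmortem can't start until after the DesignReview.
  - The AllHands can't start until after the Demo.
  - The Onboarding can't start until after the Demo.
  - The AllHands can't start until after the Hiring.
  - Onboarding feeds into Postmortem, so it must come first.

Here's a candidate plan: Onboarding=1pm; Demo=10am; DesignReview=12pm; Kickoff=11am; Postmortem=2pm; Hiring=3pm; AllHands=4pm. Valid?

Yes

Onboarding has to happen before AllHands — holds.
There is only one room — holds.
The Postmortem can't start until after the DesignReview — holds.
The Onboarding can't start until after the Demo — holds.
DesignReview has to happen before Hiring — holds.
The AllHands can't start until after the Hiring — holds.
The AllHands can't start until after the Demo — holds.
Onboarding feeds into Postmortem, so it must come first — holds.
Demo has to happen before Kickoff — holds.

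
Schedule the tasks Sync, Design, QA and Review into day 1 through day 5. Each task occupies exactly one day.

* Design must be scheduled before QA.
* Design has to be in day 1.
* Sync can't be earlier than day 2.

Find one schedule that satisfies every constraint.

Sync in day 2; Design in day 1; Review in day 1; QA in day 2

Checking: Design(day 1) before QA(day 2); Design=day 1 in [day 1,day 1]; Sync=day 2 in [day 2,day 5].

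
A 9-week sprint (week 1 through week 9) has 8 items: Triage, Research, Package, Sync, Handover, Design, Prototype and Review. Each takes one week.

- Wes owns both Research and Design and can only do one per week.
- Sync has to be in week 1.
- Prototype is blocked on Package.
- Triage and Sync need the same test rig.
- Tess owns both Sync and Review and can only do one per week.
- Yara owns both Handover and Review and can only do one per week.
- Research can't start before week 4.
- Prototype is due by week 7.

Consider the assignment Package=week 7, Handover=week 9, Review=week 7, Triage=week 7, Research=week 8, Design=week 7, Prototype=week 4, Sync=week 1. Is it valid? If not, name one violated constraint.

No — it violates: Prototype is blocked on Package

Yara owns both Handover and Review and can only do one per week — holds.
Prototype is blocked on Package — violated.
Wes owns both Research and Design and can only do one per week — holds.
Tess owns both Sync and Review and can only do one per week — holds.
Triage and Sync need the same test rig — holds.
Sync has to be in week 1 — holds.
Research can't start before week 4 — holds.
Prototype is due by week 7 — holds.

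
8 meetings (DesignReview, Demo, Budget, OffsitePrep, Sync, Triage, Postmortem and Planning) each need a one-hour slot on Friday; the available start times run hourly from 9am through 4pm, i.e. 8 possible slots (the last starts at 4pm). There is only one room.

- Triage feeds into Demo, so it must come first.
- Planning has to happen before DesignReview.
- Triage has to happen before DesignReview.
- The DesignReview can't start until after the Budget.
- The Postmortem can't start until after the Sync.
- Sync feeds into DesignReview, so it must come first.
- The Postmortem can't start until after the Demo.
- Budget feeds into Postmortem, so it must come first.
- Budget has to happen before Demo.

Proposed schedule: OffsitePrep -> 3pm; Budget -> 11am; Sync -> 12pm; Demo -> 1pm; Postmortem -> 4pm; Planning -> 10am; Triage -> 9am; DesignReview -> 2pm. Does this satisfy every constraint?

Yes, all constraints hold

Sync feeds into DesignReview, so it must come first — holds.
The Postmortem can't start until after the Sync — holds.
The Postmortem can't start until after the Demo — holds.
The DesignReview can't start until after the Budget — holds.
Planning has to happen before DesignReview — holds.
Triage has to happen before DesignReview — holds.
Budget has to happen before Demo — holds.
Budget feeds into Postmortem, so it must come first — holds.
There is only one room — holds.
Triage feeds into Demo, so it must come first — holds.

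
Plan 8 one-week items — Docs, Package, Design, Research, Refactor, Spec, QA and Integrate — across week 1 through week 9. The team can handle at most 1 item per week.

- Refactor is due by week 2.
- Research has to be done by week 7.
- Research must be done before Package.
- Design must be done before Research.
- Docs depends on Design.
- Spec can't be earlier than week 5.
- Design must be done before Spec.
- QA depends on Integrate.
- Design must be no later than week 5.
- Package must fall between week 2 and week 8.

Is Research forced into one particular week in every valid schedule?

Research can be week 3 (e.g. Package -> week 4; Integrate -> week 7; Refactor -> week 1; Research -> week 3; Docs -> week 6; QA -> week 8; Design -> week 2; Spec -> week 5) or week 4 (e.g. Package -> week 6; Research -> week 4; Design -> week 2; Docs -> week 3; Integrate -> week 7; Spec -> week 5; QA -> week 8; Refactor -> week 1).

No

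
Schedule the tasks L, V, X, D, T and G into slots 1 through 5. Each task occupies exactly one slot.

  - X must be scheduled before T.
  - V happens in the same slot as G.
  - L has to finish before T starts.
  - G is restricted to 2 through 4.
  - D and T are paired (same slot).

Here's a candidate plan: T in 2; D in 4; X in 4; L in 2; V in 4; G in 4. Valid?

X must be scheduled before T — violated.
D and T are paired (same slot) — violated.
G is restricted to 2 through 4 — holds.
V happens in the same slot as G — holds.
L has to finish before T starts — violated.

Invalid. X must be scheduled before T.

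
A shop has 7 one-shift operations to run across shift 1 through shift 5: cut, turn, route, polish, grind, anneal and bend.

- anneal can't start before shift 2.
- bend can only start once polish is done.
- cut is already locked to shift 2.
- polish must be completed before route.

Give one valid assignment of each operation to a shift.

cut in shift 2, bend in shift 2, polish in shift 1, grind in shift 1, turn in shift 1, route in shift 2, anneal in shift 2

Checking: polish(shift 1) before bend(shift 2); polish(shift 1) before route(shift 2); anneal=shift 2 in [shift 2,shift 5]; cut=shift 2 in [shift 2,shift 2].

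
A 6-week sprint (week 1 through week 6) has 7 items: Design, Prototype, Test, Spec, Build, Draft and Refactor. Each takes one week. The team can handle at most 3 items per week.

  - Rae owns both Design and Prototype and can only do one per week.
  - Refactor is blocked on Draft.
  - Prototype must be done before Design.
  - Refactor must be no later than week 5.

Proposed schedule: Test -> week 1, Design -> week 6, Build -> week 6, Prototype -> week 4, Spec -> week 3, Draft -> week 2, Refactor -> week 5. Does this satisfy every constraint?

Yes, all constraints hold

The team can handle at most 3 items per week — holds.
Refactor must be no later than week 5 — holds.
Refactor is blocked on Draft — holds.
Prototype must be done before Design — holds.
Rae owns both Design and Prototype and can only do one per week — holds.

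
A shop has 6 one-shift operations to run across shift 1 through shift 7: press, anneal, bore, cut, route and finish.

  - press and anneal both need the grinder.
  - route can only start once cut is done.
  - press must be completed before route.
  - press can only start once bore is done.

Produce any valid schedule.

route in shift 3; press in shift 2; cut in shift 1; bore in shift 1; finish in shift 1; anneal in shift 1

Checking: press(shift 2) before route(shift 3); bore(shift 1) before press(shift 2); cut(shift 1) before route(shift 3); press(shift 2) != anneal(shift 1).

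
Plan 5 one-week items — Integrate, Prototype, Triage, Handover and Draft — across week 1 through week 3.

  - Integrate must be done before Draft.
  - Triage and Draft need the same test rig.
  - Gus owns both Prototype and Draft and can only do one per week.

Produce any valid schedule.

Draft=week 2; Triage=week 1; Handover=week 1; Integrate=week 1; Prototype=week 1

Checking: Integrate(week 1) before Draft(week 2); Triage(week 1) != Draft(week 2); Prototype(week 1) != Draft(week 2).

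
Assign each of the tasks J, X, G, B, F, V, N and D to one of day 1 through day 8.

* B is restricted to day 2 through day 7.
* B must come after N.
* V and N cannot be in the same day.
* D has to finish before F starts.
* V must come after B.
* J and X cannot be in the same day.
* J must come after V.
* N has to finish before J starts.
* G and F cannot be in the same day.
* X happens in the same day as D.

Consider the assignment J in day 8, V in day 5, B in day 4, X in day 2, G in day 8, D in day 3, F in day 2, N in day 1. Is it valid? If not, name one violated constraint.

Invalid. D has to finish before F starts.

X happens in the same day as D — violated.
V and N cannot be in the same day — holds.
B is restricted to day 2 through day 7 — holds.
B must come after N — holds.
J and X cannot be in the same day — holds.
G and F cannot be in the same day — holds.
V must come after B — holds.
N has to finish before J starts — holds.
J must come after V — holds.
D has to finish before F starts — violated.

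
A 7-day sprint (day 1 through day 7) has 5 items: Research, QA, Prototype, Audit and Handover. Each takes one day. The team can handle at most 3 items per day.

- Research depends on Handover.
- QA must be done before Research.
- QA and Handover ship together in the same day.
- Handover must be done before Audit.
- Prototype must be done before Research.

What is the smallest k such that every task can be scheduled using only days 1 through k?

The precedence chain requires at least 2 distinct days.
With at most 3 per day and 5 tasks, at least 2 days are needed.
2 works (last occupied day: day 2): for example QA=day 1, Prototype=day 1, Audit=day 2, Research=day 2, Handover=day 1.

2 days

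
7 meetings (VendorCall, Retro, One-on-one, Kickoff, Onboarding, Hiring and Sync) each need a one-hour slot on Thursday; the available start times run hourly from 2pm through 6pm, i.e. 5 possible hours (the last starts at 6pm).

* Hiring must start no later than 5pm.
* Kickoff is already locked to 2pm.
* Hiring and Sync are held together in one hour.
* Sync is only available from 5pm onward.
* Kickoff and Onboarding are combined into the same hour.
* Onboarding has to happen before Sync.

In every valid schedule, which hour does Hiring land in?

5pm

Hiring must be in the same hour as Sync, which can't be before 5pm, so Hiring is at least 5pm; Hiring's own window allows nothing later than 5pm.
So Hiring is pinned to 5pm.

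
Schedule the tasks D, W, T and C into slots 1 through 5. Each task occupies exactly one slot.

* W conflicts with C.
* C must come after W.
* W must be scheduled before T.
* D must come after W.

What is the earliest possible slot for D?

2

Precedence pushes D to at least 2.
D at 2 is achievable: W=1; C=2; D=2; T=2.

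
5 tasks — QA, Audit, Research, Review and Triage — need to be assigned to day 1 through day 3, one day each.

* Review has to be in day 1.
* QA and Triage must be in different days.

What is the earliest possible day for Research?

day 1

Research at day 1 is achievable: Research in day 1, QA in day 1, Triage in day 2, Audit in day 1, Review in day 1.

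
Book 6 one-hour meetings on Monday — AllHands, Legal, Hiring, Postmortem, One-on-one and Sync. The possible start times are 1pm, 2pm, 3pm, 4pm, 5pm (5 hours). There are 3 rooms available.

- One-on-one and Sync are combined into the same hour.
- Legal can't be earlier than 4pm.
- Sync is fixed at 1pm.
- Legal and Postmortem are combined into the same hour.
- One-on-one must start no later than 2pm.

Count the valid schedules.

46

Splitting on AllHands: it can be 1pm (8), 2pm (10), 3pm (10), 4pm (9), 5pm (9). Listing each branch's schedules as (Legal, Hiring, Postmortem, One-on-one, Sync):
AllHands=1pm: (4pm,2pm,4pm,1pm,1pm) (4pm,3pm,4pm,1pm,1pm) (4pm,4pm,4pm,1pm,1pm) (4pm,5pm,4pm,1pm,1pm) (5pm,2pm,5pm,1pm,1pm) (5pm,3pm,5pm,1pm,1pm) (5pm,4pm,5pm,1pm,1pm) (5pm,5pm,5pm,1pm,1pm) — 8.
AllHands=2pm: (4pm,1pm,4pm,1pm,1pm) (4pm,2pm,4pm,1pm,1pm) (4pm,3pm,4pm,1pm,1pm) (4pm,4pm,4pm,1pm,1pm) (4pm,5pm,4pm,1pm,1pm) (5pm,1pm,5pm,1pm,1pm) (5pm,2pm,5pm,1pm,1pm) (5pm,3pm,5pm,1pm,1pm) (5pm,4pm,5pm,1pm,1pm) (5pm,5pm,5pm,1pm,1pm) — 10.
AllHands=3pm: (4pm,1pm,4pm,1pm,1pm) (4pm,2pm,4pm,1pm,1pm) (4pm,3pm,4pm,1pm,1pm) (4pm,4pm,4pm,1pm,1pm) (4pm,5pm,4pm,1pm,1pm) (5pm,1pm,5pm,1pm,1pm) (5pm,2pm,5pm,1pm,1pm) (5pm,3pm,5pm,1pm,1pm) (5pm,4pm,5pm,1pm,1pm) (5pm,5pm,5pm,1pm,1pm) — 10.
AllHands=4pm: (4pm,1pm,4pm,1pm,1pm) (4pm,2pm,4pm,1pm,1pm) (4pm,3pm,4pm,1pm,1pm) (4pm,5pm,4pm,1pm,1pm) (5pm,1pm,5pm,1pm,1pm) (5pm,2pm,5pm,1pm,1pm) (5pm,3pm,5pm,1pm,1pm) (5pm,4pm,5pm,1pm,1pm) (5pm,5pm,5pm,1pm,1pm) — 9.
AllHands=5pm: (4pm,1pm,4pm,1pm,1pm) (4pm,2pm,4pm,1pm,1pm) (4pm,3pm,4pm,1pm,1pm) (4pm,4pm,4pm,1pm,1pm) (4pm,5pm,4pm,1pm,1pm) (5pm,1pm,5pm,1pm,1pm) (5pm,2pm,5pm,1pm,1pm) (5pm,3pm,5pm,1pm,1pm) (5pm,4pm,5pm,1pm,1pm) — 9.
Summing: 8 + 10 + 10 + 9 + 9 = 46.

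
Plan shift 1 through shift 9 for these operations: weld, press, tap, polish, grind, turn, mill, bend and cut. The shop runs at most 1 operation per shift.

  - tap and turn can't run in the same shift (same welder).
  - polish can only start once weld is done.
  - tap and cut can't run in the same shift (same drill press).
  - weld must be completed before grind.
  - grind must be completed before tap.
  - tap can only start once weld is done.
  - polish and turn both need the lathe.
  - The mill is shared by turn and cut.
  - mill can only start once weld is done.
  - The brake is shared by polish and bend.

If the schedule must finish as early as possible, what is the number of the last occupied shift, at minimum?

The precedence chain requires at least 3 distinct shifts.
With at most 1 per shift and 9 operations, at least 9 shifts are needed.
9 works (last occupied shift: shift 9): for example cut in shift 9; grind in shift 2; weld in shift 1; tap in shift 3; turn in shift 7; mill in shift 5; polish in shift 4; press in shift 6; bend in shift 8.

shift 9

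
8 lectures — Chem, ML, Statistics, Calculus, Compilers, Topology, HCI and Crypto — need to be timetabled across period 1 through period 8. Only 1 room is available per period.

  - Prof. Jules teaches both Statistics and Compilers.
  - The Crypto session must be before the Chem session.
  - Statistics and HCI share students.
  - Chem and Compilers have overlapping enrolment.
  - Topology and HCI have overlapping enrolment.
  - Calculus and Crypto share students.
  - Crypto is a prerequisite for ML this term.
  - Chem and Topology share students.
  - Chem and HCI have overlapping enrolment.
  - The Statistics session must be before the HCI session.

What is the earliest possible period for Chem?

Precedence pushes Chem to at least period 2.
Chem at period 2 is achievable: Statistics=period 4; Calculus=period 6; Chem=period 2; Compilers=period 7; Crypto=period 1; Topology=period 8; HCI=period 5; ML=period 3.

period 2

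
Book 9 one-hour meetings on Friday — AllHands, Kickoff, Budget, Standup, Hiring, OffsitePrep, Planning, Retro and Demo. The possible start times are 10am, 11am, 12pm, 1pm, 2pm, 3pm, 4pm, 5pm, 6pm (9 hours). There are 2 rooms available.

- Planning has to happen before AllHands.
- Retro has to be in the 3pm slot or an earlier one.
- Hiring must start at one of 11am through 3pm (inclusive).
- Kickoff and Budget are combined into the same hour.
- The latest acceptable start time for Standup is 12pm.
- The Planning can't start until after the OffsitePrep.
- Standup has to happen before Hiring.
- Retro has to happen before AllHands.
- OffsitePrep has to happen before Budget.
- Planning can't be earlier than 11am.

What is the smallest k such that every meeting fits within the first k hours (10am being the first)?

5

The precedence chain requires at least 3 distinct hours.
With at most 2 per hour and 9 meetings, at least 5 hours are needed.
5 works (last occupied hour: 2pm): for example OffsitePrep -> 10am; AllHands -> 1pm; Kickoff -> 2pm; Standup -> 10am; Budget -> 2pm; Planning -> 11am; Hiring -> 11am; Retro -> 12pm; Demo -> 12pm.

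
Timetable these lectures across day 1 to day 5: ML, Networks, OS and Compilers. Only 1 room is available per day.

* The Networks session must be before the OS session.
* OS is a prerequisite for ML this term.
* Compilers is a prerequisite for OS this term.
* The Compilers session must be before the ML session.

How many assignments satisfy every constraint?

10

Splitting on ML: it can be day 4 (2), day 5 (8). Listing each branch's schedules as (Networks, OS, Compilers) by day number:
ML=day 4: (1,3,2) (2,3,1) — 2.
ML=day 5: (1,3,2) (1,4,2) (1,4,3) (2,3,1) (2,4,1) (2,4,3) (3,4,1) (3,4,2) — 8.
Summing: 2 + 8 = 10.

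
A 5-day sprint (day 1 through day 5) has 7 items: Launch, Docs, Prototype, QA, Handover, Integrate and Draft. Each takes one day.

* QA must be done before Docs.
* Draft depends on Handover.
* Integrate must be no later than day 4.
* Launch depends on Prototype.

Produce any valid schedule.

Handover in day 1; Integrate in day 1; Docs in day 2; Prototype in day 1; Draft in day 2; QA in day 1; Launch in day 2

Checking: QA(day 1) before Docs(day 2); Handover(day 1) before Draft(day 2); Prototype(day 1) before Launch(day 2); Integrate=day 1 in [day 1,day 4].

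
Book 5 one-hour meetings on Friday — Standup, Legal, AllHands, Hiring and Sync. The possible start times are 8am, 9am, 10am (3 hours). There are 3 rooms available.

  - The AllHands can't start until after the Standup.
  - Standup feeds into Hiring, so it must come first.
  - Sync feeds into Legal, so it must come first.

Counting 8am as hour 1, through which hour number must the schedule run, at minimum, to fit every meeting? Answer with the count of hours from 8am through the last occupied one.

2

The precedence chain requires at least 2 distinct hours.
With at most 3 per hour and 5 meetings, at least 2 hours are needed.
2 works (last occupied hour: 9am): for example AllHands -> 9am; Standup -> 8am; Sync -> 8am; Legal -> 9am; Hiring -> 9am.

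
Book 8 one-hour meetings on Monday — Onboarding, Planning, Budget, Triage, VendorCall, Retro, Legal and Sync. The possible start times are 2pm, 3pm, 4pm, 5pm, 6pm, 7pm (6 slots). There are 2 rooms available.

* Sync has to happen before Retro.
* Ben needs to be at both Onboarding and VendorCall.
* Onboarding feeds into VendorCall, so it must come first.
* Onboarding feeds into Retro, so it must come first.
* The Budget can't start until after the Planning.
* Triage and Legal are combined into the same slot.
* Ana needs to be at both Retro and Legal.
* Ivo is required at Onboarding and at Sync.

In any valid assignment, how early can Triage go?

2pm

Triage at 2pm is achievable: VendorCall in 5pm, Sync in 4pm, Planning in 3pm, Legal in 2pm, Triage in 2pm, Budget in 4pm, Onboarding in 3pm, Retro in 5pm.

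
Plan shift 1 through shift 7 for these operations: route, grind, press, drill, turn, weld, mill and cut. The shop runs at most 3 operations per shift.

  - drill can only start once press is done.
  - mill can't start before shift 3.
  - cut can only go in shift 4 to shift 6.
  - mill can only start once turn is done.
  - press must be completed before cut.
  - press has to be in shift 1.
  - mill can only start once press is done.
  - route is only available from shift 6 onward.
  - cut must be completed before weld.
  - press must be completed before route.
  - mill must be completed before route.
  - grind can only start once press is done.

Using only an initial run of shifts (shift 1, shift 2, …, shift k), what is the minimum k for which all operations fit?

6

The precedence chain requires at least 3 distinct shifts.
With at most 3 per shift and 8 operations, at least 3 shifts are needed.
route can't be placed before shift 6, so the schedule must run through at least shift 6.
6 works (last occupied shift: shift 6): for example grind=shift 2; mill=shift 3; press=shift 1; turn=shift 1; cut=shift 4; weld=shift 5; route=shift 6; drill=shift 2.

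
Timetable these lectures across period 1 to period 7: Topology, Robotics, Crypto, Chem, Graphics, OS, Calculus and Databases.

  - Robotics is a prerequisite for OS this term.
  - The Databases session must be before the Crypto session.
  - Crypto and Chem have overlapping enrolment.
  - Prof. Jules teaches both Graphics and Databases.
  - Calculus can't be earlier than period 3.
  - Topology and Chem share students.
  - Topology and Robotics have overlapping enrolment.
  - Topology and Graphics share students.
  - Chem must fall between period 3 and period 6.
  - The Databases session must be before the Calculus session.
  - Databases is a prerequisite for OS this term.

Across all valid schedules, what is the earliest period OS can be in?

Precedence pushes OS to at least period 2.
OS at period 2 is achievable: Topology -> period 2; Calculus -> period 3; Robotics -> period 1; Crypto -> period 2; Graphics -> period 3; Chem -> period 3; OS -> period 2; Databases -> period 1.

period 2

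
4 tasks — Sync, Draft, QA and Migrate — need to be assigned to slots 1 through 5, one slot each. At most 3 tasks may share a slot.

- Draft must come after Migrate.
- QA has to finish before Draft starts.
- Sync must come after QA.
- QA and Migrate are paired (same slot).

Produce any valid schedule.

Migrate=1, Sync=2, QA=1, Draft=2

Checking: QA(1) before Draft(2); QA(1) before Sync(2); Migrate(1) before Draft(2); QA = Migrate = 1; max 2 per slot (cap 3).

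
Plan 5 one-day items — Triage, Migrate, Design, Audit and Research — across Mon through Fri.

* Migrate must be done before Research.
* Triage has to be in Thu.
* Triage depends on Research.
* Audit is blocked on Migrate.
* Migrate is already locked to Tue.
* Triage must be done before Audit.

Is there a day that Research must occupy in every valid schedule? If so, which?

Wed

Migrate is fixed at Tue and must come before Research, so Research is at least Wed.
Triage is fixed at Thu and must come after Research, so Research is at most Wed.
So Research must be Wed.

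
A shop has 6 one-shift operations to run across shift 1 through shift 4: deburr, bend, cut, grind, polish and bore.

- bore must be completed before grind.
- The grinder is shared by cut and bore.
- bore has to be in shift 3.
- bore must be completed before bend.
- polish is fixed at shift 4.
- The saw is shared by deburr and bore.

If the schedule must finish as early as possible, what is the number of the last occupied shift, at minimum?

shift 4

The precedence chain requires at least 2 distinct shifts.
polish can't be placed before shift 4, so the schedule must run through at least shift 4.
4 works (last occupied shift: shift 4): for example cut -> shift 1, deburr -> shift 1, bend -> shift 4, bore -> shift 3, polish -> shift 4, grind -> shift 4.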